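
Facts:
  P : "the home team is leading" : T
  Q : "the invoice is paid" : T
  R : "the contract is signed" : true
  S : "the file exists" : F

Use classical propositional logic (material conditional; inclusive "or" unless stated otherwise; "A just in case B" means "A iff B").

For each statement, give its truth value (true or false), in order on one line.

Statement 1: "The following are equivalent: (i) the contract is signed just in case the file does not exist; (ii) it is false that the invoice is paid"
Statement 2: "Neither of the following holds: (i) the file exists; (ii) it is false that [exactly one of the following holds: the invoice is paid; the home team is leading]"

Statement 1: In symbols: (R <-> ~S) <-> ~Q

~S = ~F = T
R <-> ~S = T <-> T = T
~Q = ~T = F
(R <-> ~S) <-> ~Q = T <-> F = F
Hence Statement 1 is false.

Statement 2: Formalization: S nor ~(Q xor P)

Q xor P = T xor T = F
~(Q xor P) = ~F = T
S nor ~(Q xor P) = F nor T = F
Hence Statement 2 is false.

Statement 1 F; Statement 2 F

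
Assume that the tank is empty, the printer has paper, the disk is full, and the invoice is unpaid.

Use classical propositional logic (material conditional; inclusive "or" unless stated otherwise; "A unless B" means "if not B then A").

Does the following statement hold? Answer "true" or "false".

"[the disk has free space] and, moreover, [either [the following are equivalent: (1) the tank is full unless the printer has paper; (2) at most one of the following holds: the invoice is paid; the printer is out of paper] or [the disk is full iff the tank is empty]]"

false

Let R = "the disk is full" (T), P = "the tank is full" (F), Q = "the printer has paper" (T), S = "the invoice is paid" (F).
Formalization: ~R & (((P | Q) <-> (S nand ~Q)) | (R <-> ~P))

~R = ~T = F
P | Q = F | T = T
~Q = ~T = F
S nand ~Q = F nand F = T
(P | Q) <-> (S nand ~Q) = T <-> T = T
~P = ~F = T
R <-> ~P = T <-> T = T
((P | Q) <-> (S nand ~Q)) | (R <-> ~P) = T | T = T
~R & (((P | Q) <-> (S nand ~Q)) | (R <-> ~P)) = F & T = F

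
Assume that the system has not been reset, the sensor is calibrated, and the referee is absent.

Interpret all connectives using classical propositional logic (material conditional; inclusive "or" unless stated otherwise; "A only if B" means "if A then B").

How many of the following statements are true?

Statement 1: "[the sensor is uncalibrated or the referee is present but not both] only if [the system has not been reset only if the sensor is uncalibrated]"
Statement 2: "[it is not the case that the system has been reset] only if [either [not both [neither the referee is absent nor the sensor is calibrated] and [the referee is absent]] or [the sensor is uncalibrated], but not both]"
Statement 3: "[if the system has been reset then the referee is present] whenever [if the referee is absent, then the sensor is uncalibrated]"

3

Let P = "the sensor is calibrated" (T), V = "the referee is present" (F), Q = "the system has been reset" (F).

Statement 1: In symbols: (~P xor V) -> (~Q -> ~P)

~P = ~T = F
~P xor V = F xor F = F
~Q = ~F = T
~P = ~T = F
~Q -> ~P = T -> F = F
(~P xor V) -> (~Q -> ~P) = F -> F = T
Hence Statement 1 is true.

Statement 2: Formalization: ~Q -> (((~V nor P) nand ~V) xor ~P)

~Q = ~F = T
~V = ~F = T
~V nor P = T nor T = F
~V = ~F = T
(~V nor P) nand ~V = F nand T = T
~P = ~T = F
((~V nor P) nand ~V) xor ~P = T xor F = T
~Q -> (((~V nor P) nand ~V) xor ~P) = T -> T = T
So Statement 2 is true.

Statement 3: In symbols: (~V -> ~P) -> (Q -> V)

~V = ~F = T
~P = ~T = F
~V -> ~P = T -> F = F
Q -> V = F -> F = T
(~V -> ~P) -> (Q -> V) = F -> T = T
So Statement 3 is true.

3 of the 3 statements are true.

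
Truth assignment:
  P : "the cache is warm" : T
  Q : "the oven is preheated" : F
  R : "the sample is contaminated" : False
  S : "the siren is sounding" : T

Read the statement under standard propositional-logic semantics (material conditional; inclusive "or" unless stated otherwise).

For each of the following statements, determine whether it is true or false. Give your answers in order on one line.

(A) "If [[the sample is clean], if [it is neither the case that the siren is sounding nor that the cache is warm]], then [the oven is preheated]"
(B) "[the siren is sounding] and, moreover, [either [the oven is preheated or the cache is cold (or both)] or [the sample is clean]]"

(A): In symbols: ((S nor P) -> ~R) -> Q

S nor P = T nor T = F
~R = ~F = T
(S nor P) -> ~R = F -> T = T
((S nor P) -> ~R) -> Q = T -> F = F
Hence (A) is false.

(B): Formalization: S & ((Q | ~P) | ~R)

~P = ~T = F
Q | ~P = F | F = F
~R = ~F = T
(Q | ~P) | ~R = F | T = T
S & ((Q | ~P) | ~R) = T & T = T
Thus (B) is true.

(A) false / (B) true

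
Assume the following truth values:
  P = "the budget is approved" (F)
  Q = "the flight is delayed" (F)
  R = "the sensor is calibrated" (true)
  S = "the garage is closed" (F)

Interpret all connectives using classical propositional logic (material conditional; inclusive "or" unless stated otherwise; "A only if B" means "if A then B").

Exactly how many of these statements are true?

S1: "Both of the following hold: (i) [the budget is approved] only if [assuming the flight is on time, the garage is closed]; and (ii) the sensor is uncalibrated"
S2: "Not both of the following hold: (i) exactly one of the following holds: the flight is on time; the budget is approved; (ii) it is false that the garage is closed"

0

S1: Formalization: (P -> (not Q -> S)) and not R

not Q = not False = True
not Q -> S = True -> False = False
P -> (not Q -> S) = False -> False = True
not R = not True = False
(P -> (not Q -> S)) and not R = True and False = False
Hence S1 is false.

S2: In symbols: (not Q xor P) nand not S

not Q = not False = True
not Q xor P = True xor False = True
not S = not False = True
(not Q xor P) nand not S = True nand True = False
So S2 is false.

Count: 0.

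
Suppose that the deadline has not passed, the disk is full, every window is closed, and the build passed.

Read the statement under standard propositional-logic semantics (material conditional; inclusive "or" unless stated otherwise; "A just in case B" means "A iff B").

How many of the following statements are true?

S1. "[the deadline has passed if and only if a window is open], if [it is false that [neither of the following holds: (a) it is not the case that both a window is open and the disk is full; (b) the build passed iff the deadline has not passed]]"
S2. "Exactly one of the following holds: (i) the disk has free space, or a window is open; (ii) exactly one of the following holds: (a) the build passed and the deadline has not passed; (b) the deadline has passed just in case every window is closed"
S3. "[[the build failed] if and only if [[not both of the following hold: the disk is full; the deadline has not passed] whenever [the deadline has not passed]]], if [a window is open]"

Let V = "a window is open" (False), M = "the disk is full" (True), D = "the build passed" (True), N = "the deadline has passed" (False).

S1: Formalization: not ((V nand M) nor (D iff not N)) -> (N iff V)

V nand M = False nand True = True
not N = not False = True
D iff not N = True iff True = True
(V nand M) nor (D iff not N) = True nor True = False
not ((V nand M) nor (D iff not N)) = not False = True
N iff V = False iff False = True
not ((V nand M) nor (D iff not N)) -> (N iff V) = True -> True = True
Thus S1 is true.

S2: In symbols: (not M or V) xor ((D and not N) xor (N iff not V))

not M = not True = False
not M or V = False or False = False
not N = not False = True
D and not N = True and True = True
not V = not False = True
N iff not V = False iff True = False
(D and not N) xor (N iff not V) = True xor False = True
(not M or V) xor ((D and not N) xor (N iff not V)) = False xor True = True
Thus S2 is true.

S3: This is V -> (not D iff (not N -> (M nand not N))).

not D = not True = False
not N = not False = True
not N = not False = True
M nand not N = True nand True = False
not N -> (M nand not N) = True -> False = False
not D iff (not N -> (M nand not N)) = False iff False = True
V -> (not D iff (not N -> (M nand not N))) = False -> True = True
Hence S3 is true.

Count: 3.

3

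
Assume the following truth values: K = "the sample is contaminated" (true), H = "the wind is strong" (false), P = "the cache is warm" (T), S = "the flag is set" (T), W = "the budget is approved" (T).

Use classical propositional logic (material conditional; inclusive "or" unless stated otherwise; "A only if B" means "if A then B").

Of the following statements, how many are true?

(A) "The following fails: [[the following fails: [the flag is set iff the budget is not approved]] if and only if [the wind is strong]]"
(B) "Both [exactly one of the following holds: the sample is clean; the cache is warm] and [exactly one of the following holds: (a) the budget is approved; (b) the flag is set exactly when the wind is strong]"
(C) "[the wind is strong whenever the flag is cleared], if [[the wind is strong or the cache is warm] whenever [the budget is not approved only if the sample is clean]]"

3

(A): Parsed as not (not (S iff not W) iff H)

not W = not True = False
S iff not W = True iff False = False
not (S iff not W) = not False = True
not (S iff not W) iff H = True iff False = False
not (not (S iff not W) iff H) = not False = True
Hence (A) is true.

(B): Parsed as (not K xor P) and (W xor (S iff H))

not K = not True = False
not K xor P = False xor True = True
S iff H = True iff False = False
W xor (S iff H) = True xor False = True
(not K xor P) and (W xor (S iff H)) = True and True = True
Hence (B) is true.

(C): Formalization: ((not W -> not K) -> (H or P)) -> (not S -> H)

not W = not True = False
not K = not True = False
not W -> not K = False -> False = True
H or P = False or True = True
(not W -> not K) -> (H or P) = True -> True = True
not S = not True = False
not S -> H = False -> False = True
((not W -> not K) -> (H or P)) -> (not S -> H) = True -> True = True
Hence (C) is true.

3 of the 3 statements are true ((A), (B), (C)).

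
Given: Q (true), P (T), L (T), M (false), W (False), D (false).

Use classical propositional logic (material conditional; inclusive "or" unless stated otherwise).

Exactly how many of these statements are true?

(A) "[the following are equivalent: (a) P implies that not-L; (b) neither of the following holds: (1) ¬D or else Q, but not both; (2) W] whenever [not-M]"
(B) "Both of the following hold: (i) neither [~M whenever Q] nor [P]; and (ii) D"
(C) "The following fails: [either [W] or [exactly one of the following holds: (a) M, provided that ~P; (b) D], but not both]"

0

(A): This is ~M -> ((P -> ~L) <-> ((~D xor Q) nor W)).

~M = ~F = T
~L = ~T = F
P -> ~L = T -> F = F
~D = ~F = T
~D xor Q = T xor T = F
(~D xor Q) nor W = F nor F = T
(P -> ~L) <-> ((~D xor Q) nor W) = F <-> T = F
~M -> ((P -> ~L) <-> ((~D xor Q) nor W)) = T -> F = F
So (A) is false.

(B): In symbols: ((Q -> ~M) nor P) & D

~M = ~F = T
Q -> ~M = T -> T = T
(Q -> ~M) nor P = T nor T = F
((Q -> ~M) nor P) & D = F & F = F
Thus (B) is false.

(C): In symbols: ~(W xor ((~P -> M) xor D))

~P = ~T = F
~P -> M = F -> F = T
(~P -> M) xor D = T xor F = T
W xor ((~P -> M) xor D) = F xor T = T
~(W xor ((~P -> M) xor D)) = ~T = F
Thus (C) is false.

Count: 0.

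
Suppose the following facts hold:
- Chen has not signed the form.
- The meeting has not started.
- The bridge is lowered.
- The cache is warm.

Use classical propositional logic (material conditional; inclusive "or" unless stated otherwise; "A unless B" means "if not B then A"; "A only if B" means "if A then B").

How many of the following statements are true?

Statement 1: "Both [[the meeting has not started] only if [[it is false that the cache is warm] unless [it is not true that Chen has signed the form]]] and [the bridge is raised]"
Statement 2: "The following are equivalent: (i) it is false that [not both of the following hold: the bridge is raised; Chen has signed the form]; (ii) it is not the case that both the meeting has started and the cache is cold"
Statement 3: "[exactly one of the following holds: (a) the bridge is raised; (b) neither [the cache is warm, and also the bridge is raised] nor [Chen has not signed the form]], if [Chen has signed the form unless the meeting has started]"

Let Q = "the meeting has started" (F), S = "the cache is warm" (T), P = "Chen has signed the form" (F), R = "the bridge is raised" (F).

Statement 1: This is (¬Q → (¬S ∨ ¬P)) ∧ R.

¬Q = ¬F = T
¬S = ¬T = F
¬P = ¬F = T
¬S ∨ ¬P = F ∨ T = T
¬Q → (¬S ∨ ¬P) = T → T = T
(¬Q → (¬S ∨ ¬P)) ∧ R = T ∧ F = F
So Statement 1 is false.

Statement 2: This is ¬(R ↑ P) ↔ (Q ↑ ¬S).

R ↑ P = F ↑ F = T
¬(R ↑ P) = ¬T = F
¬S = ¬T = F
Q ↑ ¬S = F ↑ F = T
¬(R ↑ P) ↔ (Q ↑ ¬S) = F ↔ T = F
Thus Statement 2 is false.

Statement 3: This is (P ∨ Q) → (R ⊕ ((S ∧ R) ↓ ¬P)).

P ∨ Q = F ∨ F = F
S ∧ R = T ∧ F = F
¬P = ¬F = T
(S ∧ R) ↓ ¬P = F ↓ T = F
R ⊕ ((S ∧ R) ↓ ¬P) = F ⊕ F = F
(P ∨ Q) → (R ⊕ ((S ∧ R) ↓ ¬P)) = F → F = T
So Statement 3 is true.

True statements: 1.

1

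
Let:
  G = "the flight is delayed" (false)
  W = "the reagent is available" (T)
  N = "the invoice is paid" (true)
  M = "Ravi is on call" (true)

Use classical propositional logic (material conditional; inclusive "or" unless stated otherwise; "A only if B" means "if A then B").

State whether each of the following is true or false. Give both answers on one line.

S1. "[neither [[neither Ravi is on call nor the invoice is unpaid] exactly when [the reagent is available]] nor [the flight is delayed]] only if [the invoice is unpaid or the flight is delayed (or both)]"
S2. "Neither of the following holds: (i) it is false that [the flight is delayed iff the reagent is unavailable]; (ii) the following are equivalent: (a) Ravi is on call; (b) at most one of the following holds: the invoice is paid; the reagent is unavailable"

S1: This is (((M ↓ ¬N) ↔ W) ↓ G) → (¬N ∨ G).

¬N = ¬T = F
M ↓ ¬N = T ↓ F = F
(M ↓ ¬N) ↔ W = F ↔ T = F
((M ↓ ¬N) ↔ W) ↓ G = F ↓ F = T
¬N = ¬T = F
¬N ∨ G = F ∨ F = F
(((M ↓ ¬N) ↔ W) ↓ G) → (¬N ∨ G) = T → F = F
Thus S1 is false.

S2: This is ¬(G ↔ ¬W) ↓ (M ↔ (N ↑ ¬W)).

¬W = ¬T = F
G ↔ ¬W = F ↔ F = T
¬(G ↔ ¬W) = ¬T = F
¬W = ¬T = F
N ↑ ¬W = T ↑ F = T
M ↔ (N ↑ ¬W) = T ↔ T = T
¬(G ↔ ¬W) ↓ (M ↔ (N ↑ ¬W)) = F ↓ T = F
Hence S2 is false.

S1 False, S2 False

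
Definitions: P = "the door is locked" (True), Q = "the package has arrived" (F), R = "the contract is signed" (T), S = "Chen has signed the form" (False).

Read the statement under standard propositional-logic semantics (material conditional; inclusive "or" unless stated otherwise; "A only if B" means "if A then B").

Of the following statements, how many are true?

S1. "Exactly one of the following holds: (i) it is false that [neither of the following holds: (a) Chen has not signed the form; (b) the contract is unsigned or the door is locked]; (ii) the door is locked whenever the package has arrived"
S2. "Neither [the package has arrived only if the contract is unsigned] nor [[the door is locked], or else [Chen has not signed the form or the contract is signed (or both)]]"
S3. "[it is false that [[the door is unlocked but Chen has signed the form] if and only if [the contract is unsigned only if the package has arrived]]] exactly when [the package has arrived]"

S1: Parsed as not (not S nor (not R or P)) xor (Q -> P)

not S = not False = True
not R = not True = False
not R or P = False or True = True
not S nor (not R or P) = True nor True = False
not (not S nor (not R or P)) = not False = True
Q -> P = False -> True = True
not (not S nor (not R or P)) xor (Q -> P) = True xor True = False
Thus S1 is false.

S2: In symbols: (Q -> not R) nor (P or (not S or R))

not R = not True = False
Q -> not R = False -> False = True
not S = not False = True
not S or R = True or True = True
P or (not S or R) = True or True = True
(Q -> not R) nor (P or (not S or R)) = True nor True = False
So S2 is false.

S3: Parsed as not ((not P and S) iff (not R -> Q)) iff Q

not P = not True = False
not P and S = False and False = False
not R = not True = False
not R -> Q = False -> False = True
(not P and S) iff (not R -> Q) = False iff True = False
not ((not P and S) iff (not R -> Q)) = not False = True
not ((not P and S) iff (not R -> Q)) iff Q = True iff False = False
Hence S3 is false.

Count: 0.

0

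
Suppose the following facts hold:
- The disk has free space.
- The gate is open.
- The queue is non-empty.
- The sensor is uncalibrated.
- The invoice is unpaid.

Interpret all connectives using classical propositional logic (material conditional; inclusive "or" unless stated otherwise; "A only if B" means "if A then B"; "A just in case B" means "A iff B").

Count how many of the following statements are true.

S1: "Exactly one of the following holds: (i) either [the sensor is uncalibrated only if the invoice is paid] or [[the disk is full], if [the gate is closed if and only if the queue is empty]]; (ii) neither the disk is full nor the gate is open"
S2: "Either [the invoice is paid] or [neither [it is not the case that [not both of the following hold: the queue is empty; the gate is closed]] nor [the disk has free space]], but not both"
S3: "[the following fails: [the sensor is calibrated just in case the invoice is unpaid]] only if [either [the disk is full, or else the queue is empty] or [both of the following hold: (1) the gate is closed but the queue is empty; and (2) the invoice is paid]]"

0

Let L = "the sensor is calibrated" (F), U = "the invoice is paid" (F), P = "the gate is open" (T), W = "the queue is empty" (F), N = "the disk is full" (F).

S1: Parsed as ((¬L → U) ∨ ((¬P ↔ W) → N)) ⊕ (N ↓ P)

¬L = ¬F = T
¬L → U = T → F = F
¬P = ¬T = F
¬P ↔ W = F ↔ F = T
(¬P ↔ W) → N = T → F = F
(¬L → U) ∨ ((¬P ↔ W) → N) = F ∨ F = F
N ↓ P = F ↓ T = F
((¬L → U) ∨ ((¬P ↔ W) → N)) ⊕ (N ↓ P) = F ⊕ F = F
Hence S1 is false.

S2: This is U ⊕ (¬(W ↑ ¬P) ↓ ¬N).

¬P = ¬T = F
W ↑ ¬P = F ↑ F = T
¬(W ↑ ¬P) = ¬T = F
¬N = ¬F = T
¬(W ↑ ¬P) ↓ ¬N = F ↓ T = F
U ⊕ (¬(W ↑ ¬P) ↓ ¬N) = F ⊕ F = F
Thus S2 is false.

S3: This is ¬(L ↔ ¬U) → ((N ∨ W) ∨ ((¬P ∧ W) ∧ U)).

¬U = ¬F = T
L ↔ ¬U = F ↔ T = F
¬(L ↔ ¬U) = ¬F = T
N ∨ W = F ∨ F = F
¬P = ¬T = F
¬P ∧ W = F ∧ F = F
(¬P ∧ W) ∧ U = F ∧ F = F
(N ∨ W) ∨ ((¬P ∧ W) ∧ U) = F ∨ F = F
¬(L ↔ ¬U) → ((N ∨ W) ∨ ((¬P ∧ W) ∧ U)) = T → F = F
So S3 is false.

True statements: 0 (none).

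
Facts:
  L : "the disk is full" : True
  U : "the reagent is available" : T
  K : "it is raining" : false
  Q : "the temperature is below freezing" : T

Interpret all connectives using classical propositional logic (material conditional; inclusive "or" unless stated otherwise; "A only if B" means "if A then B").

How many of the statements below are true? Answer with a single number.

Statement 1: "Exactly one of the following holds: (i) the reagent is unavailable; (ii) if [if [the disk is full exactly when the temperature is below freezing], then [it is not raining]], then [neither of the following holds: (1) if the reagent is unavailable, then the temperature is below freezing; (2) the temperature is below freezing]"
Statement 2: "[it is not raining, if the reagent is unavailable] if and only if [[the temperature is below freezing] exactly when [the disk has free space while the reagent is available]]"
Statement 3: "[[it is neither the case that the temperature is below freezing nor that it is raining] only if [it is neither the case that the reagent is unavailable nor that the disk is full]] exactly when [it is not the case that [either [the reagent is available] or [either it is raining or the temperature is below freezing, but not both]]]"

0

Statement 1: Formalization: not U xor (((L iff Q) -> not K) -> ((not U -> Q) nor Q))

not U = not True = False
L iff Q = True iff True = True
not K = not False = True
(L iff Q) -> not K = True -> True = True
not U = not True = False
not U -> Q = False -> True = True
(not U -> Q) nor Q = True nor True = False
((L iff Q) -> not K) -> ((not U -> Q) nor Q) = True -> False = False
not U xor (((L iff Q) -> not K) -> ((not U -> Q) nor Q)) = False xor False = False
Thus Statement 1 is false.

Statement 2: This is (not U -> not K) iff (Q iff (not L and U)).

not U = not True = False
not K = not False = True
not U -> not K = False -> True = True
not L = not True = False
not L and U = False and True = False
Q iff (not L and U) = True iff False = False
(not U -> not K) iff (Q iff (not L and U)) = True iff False = False
So Statement 2 is false.

Statement 3: Formalization: ((Q nor K) -> (not U nor L)) iff not (U or (K xor Q))

Q nor K = True nor False = False
not U = not True = False
not U nor L = False nor True = False
(Q nor K) -> (not U nor L) = False -> False = True
K xor Q = False xor True = True
U or (K xor Q) = True or True = True
not (U or (K xor Q)) = not True = False
((Q nor K) -> (not U nor L)) iff not (U or (K xor Q)) = True iff False = False
Hence Statement 3 is false.

True statements: 0 (none).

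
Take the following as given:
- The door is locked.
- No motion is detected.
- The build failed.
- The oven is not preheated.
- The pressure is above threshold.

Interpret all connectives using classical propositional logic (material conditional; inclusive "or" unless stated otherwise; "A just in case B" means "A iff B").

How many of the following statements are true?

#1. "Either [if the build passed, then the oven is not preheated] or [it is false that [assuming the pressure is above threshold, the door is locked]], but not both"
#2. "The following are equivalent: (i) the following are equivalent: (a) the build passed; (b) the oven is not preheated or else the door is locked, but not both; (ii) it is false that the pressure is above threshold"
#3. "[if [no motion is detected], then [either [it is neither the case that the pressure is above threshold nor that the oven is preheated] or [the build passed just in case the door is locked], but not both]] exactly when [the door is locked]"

Let R = "the build passed" (False), S = "the oven is preheated" (False), U = "the pressure is above threshold" (True), P = "the door is locked" (True), Q = "motion is detected" (False).

#1: Formalization: (R -> not S) xor not (U -> P)

not S = not False = True
R -> not S = False -> True = True
U -> P = True -> True = True
not (U -> P) = not True = False
(R -> not S) xor not (U -> P) = True xor False = True
Hence #1 is true.

#2: In symbols: (R iff (not S xor P)) iff not U

not S = not False = True
not S xor P = True xor True = False
R iff (not S xor P) = False iff False = True
not U = not True = False
(R iff (not S xor P)) iff not U = True iff False = False
So #2 is false.

#3: Parsed as (not Q -> ((U nor S) xor (R iff P))) iff P

not Q = not False = True
U nor S = True nor False = False
R iff P = False iff True = False
(U nor S) xor (R iff P) = False xor False = False
not Q -> ((U nor S) xor (R iff P)) = True -> False = False
(not Q -> ((U nor S) xor (R iff P))) iff P = False iff True = False
So #3 is false.

1 of the 3 statements is true (#1).

1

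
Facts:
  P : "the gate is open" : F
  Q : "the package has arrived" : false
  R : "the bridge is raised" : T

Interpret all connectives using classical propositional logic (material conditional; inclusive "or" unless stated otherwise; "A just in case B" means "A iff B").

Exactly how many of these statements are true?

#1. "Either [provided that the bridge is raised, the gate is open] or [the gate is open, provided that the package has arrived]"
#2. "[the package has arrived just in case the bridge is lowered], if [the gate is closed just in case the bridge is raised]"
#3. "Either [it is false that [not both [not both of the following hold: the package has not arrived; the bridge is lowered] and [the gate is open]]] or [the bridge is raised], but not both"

3

#1: Formalization: (R → P) ∨ (Q → P)

R → P = T → F = F
Q → P = F → F = T
(R → P) ∨ (Q → P) = F ∨ T = T
Hence #1 is true.

#2: In symbols: (¬P ↔ R) → (Q ↔ ¬R)

¬P = ¬F = T
¬P ↔ R = T ↔ T = T
¬R = ¬T = F
Q ↔ ¬R = F ↔ F = T
(¬P ↔ R) → (Q ↔ ¬R) = T → T = T
Thus #2 is true.

#3: Parsed as ¬((¬Q ↑ ¬R) ↑ P) ⊕ R

¬Q = ¬F = T
¬R = ¬T = F
¬Q ↑ ¬R = T ↑ F = T
(¬Q ↑ ¬R) ↑ P = T ↑ F = T
¬((¬Q ↑ ¬R) ↑ P) = ¬T = F
¬((¬Q ↑ ¬R) ↑ P) ⊕ R = F ⊕ T = T
Hence #3 is true.

3 of the 3 statements are true (#1, #2, #3).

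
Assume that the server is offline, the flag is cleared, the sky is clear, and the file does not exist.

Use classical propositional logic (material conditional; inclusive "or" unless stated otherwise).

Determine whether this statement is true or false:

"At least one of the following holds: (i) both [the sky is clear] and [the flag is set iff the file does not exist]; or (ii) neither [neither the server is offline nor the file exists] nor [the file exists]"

True.

Let R = "the sky is overcast" (F), Q = "the flag is set" (F), S = "the file exists" (F), P = "the server is online" (F).
Parsed as (~R & (Q <-> ~S)) | ((~P nor S) nor S)

~R = ~F = T
~S = ~F = T
Q <-> ~S = F <-> T = F
~R & (Q <-> ~S) = T & F = F
~P = ~F = T
~P nor S = T nor F = F
(~P nor S) nor S = F nor F = T
(~R & (Q <-> ~S)) | ((~P nor S) nor S) = F | T = T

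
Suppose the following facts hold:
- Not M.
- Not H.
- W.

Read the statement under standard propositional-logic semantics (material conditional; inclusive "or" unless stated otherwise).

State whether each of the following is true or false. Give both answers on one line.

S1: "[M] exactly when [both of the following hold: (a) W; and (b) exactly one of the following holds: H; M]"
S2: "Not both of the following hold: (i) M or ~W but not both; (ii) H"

S1: In symbols: M <-> (W & (H xor M))

H xor M = F xor F = F
W & (H xor M) = T & F = F
M <-> (W & (H xor M)) = F <-> F = T
So S1 is true.

S2: Formalization: (M xor ~W) nand H

~W = ~T = F
M xor ~W = F xor F = F
(M xor ~W) nand H = F nand F = T
Hence S2 is true.

S1 True, S2 True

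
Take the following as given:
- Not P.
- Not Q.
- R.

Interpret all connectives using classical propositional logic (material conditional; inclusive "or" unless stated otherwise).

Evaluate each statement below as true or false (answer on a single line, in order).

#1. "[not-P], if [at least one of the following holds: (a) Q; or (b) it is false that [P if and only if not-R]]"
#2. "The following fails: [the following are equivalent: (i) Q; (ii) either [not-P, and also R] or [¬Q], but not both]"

#1: This is (Q ∨ ¬(P ↔ ¬R)) → ¬P.

¬R = ¬T = F
P ↔ ¬R = F ↔ F = T
¬(P ↔ ¬R) = ¬T = F
Q ∨ ¬(P ↔ ¬R) = F ∨ F = F
¬P = ¬F = T
(Q ∨ ¬(P ↔ ¬R)) → ¬P = F → T = T
So #1 is true.

#2: Formalization: ¬(Q ↔ ((¬P ∧ R) ⊕ ¬Q))

¬P = ¬F = T
¬P ∧ R = T ∧ T = T
¬Q = ¬F = T
(¬P ∧ R) ⊕ ¬Q = T ⊕ T = F
Q ↔ ((¬P ∧ R) ⊕ ¬Q) = F ↔ F = T
¬(Q ↔ ((¬P ∧ R) ⊕ ¬Q)) = ¬T = F
Hence #2 is false.

#1 true / #2 false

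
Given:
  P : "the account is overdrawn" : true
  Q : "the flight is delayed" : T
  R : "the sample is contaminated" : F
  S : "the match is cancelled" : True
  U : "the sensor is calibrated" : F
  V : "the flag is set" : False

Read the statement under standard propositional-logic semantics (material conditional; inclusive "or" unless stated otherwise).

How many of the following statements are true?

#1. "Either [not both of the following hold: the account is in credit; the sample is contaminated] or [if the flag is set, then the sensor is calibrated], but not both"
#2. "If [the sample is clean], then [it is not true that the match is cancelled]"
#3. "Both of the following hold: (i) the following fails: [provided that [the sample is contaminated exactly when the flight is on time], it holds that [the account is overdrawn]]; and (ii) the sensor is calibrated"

#1: Parsed as (not P nand R) xor (V -> U)

not P = not True = False
not P nand R = False nand False = True
V -> U = False -> False = True
(not P nand R) xor (V -> U) = True xor True = False
So #1 is false.

#2: This is not R -> not S.

not R = not False = True
not S = not True = False
not R -> not S = True -> False = False
Thus #2 is false.

#3: This is not ((R iff not Q) -> P) and U.

not Q = not True = False
R iff not Q = False iff False = True
(R iff not Q) -> P = True -> True = True
not ((R iff not Q) -> P) = not True = False
not ((R iff not Q) -> P) and U = False and False = False
Thus #3 is false.

True statements: 0 (none).

0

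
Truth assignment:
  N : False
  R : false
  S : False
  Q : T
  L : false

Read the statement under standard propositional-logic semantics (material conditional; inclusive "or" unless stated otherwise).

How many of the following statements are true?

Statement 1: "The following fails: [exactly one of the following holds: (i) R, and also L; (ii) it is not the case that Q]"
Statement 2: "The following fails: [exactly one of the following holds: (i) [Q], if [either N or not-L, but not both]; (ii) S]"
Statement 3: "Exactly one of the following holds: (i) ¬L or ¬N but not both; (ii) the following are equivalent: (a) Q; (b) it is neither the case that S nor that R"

2

Statement 1: Parsed as ~((R & L) xor ~Q)

R & L = F & F = F
~Q = ~T = F
(R & L) xor ~Q = F xor F = F
~((R & L) xor ~Q) = ~F = T
Hence Statement 1 is true.

Statement 2: This is ~(((N xor ~L) -> Q) xor S).

~L = ~F = T
N xor ~L = F xor T = T
(N xor ~L) -> Q = T -> T = T
((N xor ~L) -> Q) xor S = T xor F = T
~(((N xor ~L) -> Q) xor S) = ~T = F
Thus Statement 2 is false.

Statement 3: Parsed as (~L xor ~N) xor (Q <-> (S nor R))

~L = ~F = T
~N = ~F = T
~L xor ~N = T xor T = F
S nor R = F nor F = T
Q <-> (S nor R) = T <-> T = T
(~L xor ~N) xor (Q <-> (S nor R)) = F xor T = T
Thus Statement 3 is true.

True statements: 2.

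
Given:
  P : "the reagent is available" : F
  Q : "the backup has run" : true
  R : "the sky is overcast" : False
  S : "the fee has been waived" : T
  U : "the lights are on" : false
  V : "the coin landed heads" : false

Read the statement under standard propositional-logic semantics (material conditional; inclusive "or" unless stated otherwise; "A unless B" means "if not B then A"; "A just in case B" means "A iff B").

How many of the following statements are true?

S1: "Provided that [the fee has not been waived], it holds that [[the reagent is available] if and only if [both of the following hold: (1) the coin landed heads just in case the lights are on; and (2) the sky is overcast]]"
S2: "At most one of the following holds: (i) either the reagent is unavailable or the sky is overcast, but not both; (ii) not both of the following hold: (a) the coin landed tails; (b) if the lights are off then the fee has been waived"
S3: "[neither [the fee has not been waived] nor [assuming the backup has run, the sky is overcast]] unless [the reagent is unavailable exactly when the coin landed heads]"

S1: This is ~S -> (P <-> ((V <-> U) & R)).

~S = ~T = F
V <-> U = F <-> F = T
(V <-> U) & R = T & F = F
P <-> ((V <-> U) & R) = F <-> F = T
~S -> (P <-> ((V <-> U) & R)) = F -> T = T
Thus S1 is true.

S2: Parsed as (~P xor R) nand (~V nand (~U -> S))

~P = ~F = T
~P xor R = T xor F = T
~V = ~F = T
~U = ~F = T
~U -> S = T -> T = T
~V nand (~U -> S) = T nand T = F
(~P xor R) nand (~V nand (~U -> S)) = T nand F = T
Thus S2 is true.

S3: Parsed as (~S nor (Q -> R)) | (~P <-> V)

~S = ~T = F
Q -> R = T -> F = F
~S nor (Q -> R) = F nor F = T
~P = ~F = T
~P <-> V = T <-> F = F
(~S nor (Q -> R)) | (~P <-> V) = T | F = T
So S3 is true.

3 of the 3 statements are true (S1, S2, S3).

3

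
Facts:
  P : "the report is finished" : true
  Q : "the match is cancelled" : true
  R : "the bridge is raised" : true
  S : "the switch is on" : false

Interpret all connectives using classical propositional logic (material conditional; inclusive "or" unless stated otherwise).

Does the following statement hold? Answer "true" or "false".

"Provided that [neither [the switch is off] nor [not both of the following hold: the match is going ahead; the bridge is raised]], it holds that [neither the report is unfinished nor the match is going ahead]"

The statement is true.

In symbols: (not S nor (not Q nand R)) -> (not P nor not Q)

not S = not False = True
not Q = not True = False
not Q nand R = False nand True = True
not S nor (not Q nand R) = True nor True = False
not P = not True = False
not Q = not True = False
not P nor not Q = False nor False = True
(not S nor (not Q nand R)) -> (not P nor not Q) = False -> True = True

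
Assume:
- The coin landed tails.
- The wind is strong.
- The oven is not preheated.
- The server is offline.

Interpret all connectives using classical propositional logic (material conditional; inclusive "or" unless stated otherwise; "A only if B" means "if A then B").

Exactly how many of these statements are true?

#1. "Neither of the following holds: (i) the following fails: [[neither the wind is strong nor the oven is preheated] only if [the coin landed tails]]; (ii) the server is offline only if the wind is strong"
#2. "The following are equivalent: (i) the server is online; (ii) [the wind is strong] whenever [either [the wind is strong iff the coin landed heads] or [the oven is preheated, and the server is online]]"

Let Q = "the wind is strong" (T), R = "the oven is preheated" (F), P = "the coin landed heads" (F), S = "the server is online" (F).

#1: Parsed as ~((Q nor R) -> ~P) nor (~S -> Q)

Q nor R = T nor F = F
~P = ~F = T
(Q nor R) -> ~P = F -> T = T
~((Q nor R) -> ~P) = ~T = F
~S = ~F = T
~S -> Q = T -> T = T
~((Q nor R) -> ~P) nor (~S -> Q) = F nor T = F
Thus #1 is false.

#2: In symbols: S <-> (((Q <-> P) | (R & S)) -> Q)

Q <-> P = T <-> F = F
R & S = F & F = F
(Q <-> P) | (R & S) = F | F = F
((Q <-> P) | (R & S)) -> Q = F -> T = T
S <-> (((Q <-> P) | (R & S)) -> Q) = F <-> T = F
Thus #2 is false.

Count: 0.

0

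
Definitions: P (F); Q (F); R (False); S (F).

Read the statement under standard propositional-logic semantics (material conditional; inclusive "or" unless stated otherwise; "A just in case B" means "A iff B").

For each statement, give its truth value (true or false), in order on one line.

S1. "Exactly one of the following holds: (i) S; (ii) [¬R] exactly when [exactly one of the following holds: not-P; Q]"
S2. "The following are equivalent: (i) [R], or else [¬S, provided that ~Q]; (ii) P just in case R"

S1 True; S2 True

S1: Formalization: S xor (~R <-> (~P xor Q))

~R = ~F = T
~P = ~F = T
~P xor Q = T xor F = T
~R <-> (~P xor Q) = T <-> T = T
S xor (~R <-> (~P xor Q)) = F xor T = T
Thus S1 is true.

S2: In symbols: (R | (~Q -> ~S)) <-> (P <-> R)

~Q = ~F = T
~S = ~F = T
~Q -> ~S = T -> T = T
R | (~Q -> ~S) = F | T = T
P <-> R = F <-> F = T
(R | (~Q -> ~S)) <-> (P <-> R) = T <-> T = T
Hence S2 is true.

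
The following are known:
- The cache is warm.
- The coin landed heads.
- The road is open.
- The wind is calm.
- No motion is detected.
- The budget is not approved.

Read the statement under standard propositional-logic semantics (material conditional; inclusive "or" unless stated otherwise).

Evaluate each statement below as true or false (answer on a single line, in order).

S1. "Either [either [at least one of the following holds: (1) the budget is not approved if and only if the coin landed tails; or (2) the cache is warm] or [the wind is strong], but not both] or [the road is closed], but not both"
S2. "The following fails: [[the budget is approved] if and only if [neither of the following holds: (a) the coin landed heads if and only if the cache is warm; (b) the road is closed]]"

Let V = "the budget is approved" (False), Q = "the coin landed heads" (True), P = "the cache is warm" (True), S = "the wind is strong" (False), R = "the road is closed" (False).

S1: This is (((not V iff not Q) or P) xor S) xor R.

not V = not False = True
not Q = not True = False
not V iff not Q = True iff False = False
(not V iff not Q) or P = False or True = True
((not V iff not Q) or P) xor S = True xor False = True
(((not V iff not Q) or P) xor S) xor R = True xor False = True
So S1 is true.

S2: This is not (V iff ((Q iff P) nor R)).

Q iff P = True iff True = True
(Q iff P) nor R = True nor False = False
V iff ((Q iff P) nor R) = False iff False = True
not (V iff ((Q iff P) nor R)) = not True = False
Thus S2 is false.

S1 True, S2 False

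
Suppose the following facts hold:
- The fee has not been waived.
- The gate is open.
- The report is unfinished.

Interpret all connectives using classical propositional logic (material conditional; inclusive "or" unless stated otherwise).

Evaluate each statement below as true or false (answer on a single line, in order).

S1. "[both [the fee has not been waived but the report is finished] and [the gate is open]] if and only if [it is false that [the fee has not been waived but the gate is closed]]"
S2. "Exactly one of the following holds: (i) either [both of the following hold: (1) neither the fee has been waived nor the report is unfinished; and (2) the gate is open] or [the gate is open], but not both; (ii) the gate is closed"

S1 false / S2 true

Let K = "the fee has been waived" (False), U = "the report is finished" (False), R = "the gate is open" (True).

S1: Formalization: ((not K and U) and R) iff not (not K and not R)

not K = not False = True
not K and U = True and False = False
(not K and U) and R = False and True = False
not K = not False = True
not R = not True = False
not K and not R = True and False = False
not (not K and not R) = not False = True
((not K and U) and R) iff not (not K and not R) = False iff True = False
Hence S1 is false.

S2: Formalization: (((K nor not U) and R) xor R) xor not R

not U = not False = True
K nor not U = False nor True = False
(K nor not U) and R = False and True = False
((K nor not U) and R) xor R = False xor True = True
not R = not True = False
(((K nor not U) and R) xor R) xor not R = True xor False = True
Thus S2 is true.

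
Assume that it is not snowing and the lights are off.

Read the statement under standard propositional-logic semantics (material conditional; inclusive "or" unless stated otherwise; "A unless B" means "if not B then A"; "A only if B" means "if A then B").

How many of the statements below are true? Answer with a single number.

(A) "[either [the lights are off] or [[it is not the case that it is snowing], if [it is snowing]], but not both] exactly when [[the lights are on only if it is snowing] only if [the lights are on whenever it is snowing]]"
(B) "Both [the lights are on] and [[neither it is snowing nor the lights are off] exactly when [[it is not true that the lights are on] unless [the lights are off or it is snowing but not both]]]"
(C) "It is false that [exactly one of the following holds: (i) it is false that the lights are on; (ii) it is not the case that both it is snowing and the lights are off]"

1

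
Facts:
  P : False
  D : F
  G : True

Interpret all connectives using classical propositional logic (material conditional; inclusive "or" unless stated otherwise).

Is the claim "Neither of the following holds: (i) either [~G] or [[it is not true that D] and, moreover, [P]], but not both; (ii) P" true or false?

The statement is true.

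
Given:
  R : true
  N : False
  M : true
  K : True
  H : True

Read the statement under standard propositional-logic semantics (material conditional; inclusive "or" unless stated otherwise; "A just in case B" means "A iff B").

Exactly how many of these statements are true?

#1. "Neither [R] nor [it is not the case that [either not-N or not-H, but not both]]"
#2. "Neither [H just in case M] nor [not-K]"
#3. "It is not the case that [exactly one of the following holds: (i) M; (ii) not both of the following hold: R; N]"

1

#1: Formalization: R nor ~(~N xor ~H)

~N = ~F = T
~H = ~T = F
~N xor ~H = T xor F = T
~(~N xor ~H) = ~T = F
R nor ~(~N xor ~H) = T nor F = F
So #1 is false.

#2: In symbols: (H <-> M) nor ~K

H <-> M = T <-> T = T
~K = ~T = F
(H <-> M) nor ~K = T nor F = F
Thus #2 is false.

#3: Formalization: ~(M xor (R nand N))

R nand N = T nand F = T
M xor (R nand N) = T xor T = F
~(M xor (R nand N)) = ~F = T
Thus #3 is true.

True statements: 1 (#3).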